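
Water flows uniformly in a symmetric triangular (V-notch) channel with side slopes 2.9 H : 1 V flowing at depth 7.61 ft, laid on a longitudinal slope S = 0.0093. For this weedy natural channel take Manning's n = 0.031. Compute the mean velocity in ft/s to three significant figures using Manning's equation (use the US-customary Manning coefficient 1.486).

10.9 ft/s

A = z·y² = 2.9×7.61² = 167.9 ft²
P = 2y√(1+z²) = 2×7.61×√(1+2.9²) = 46.69 ft
R = A/P = 167.9/46.69 = 3.597 ft
Q = (1.486/n)·A·R^(2/3)·S^(1/2) = (1.486/0.031) × 167.9 × 3.597^(2/3) × 0.0093^(1/2) = 1823 ft³/s
V = Q/A = 1823/167.9 = 10.85 ft/s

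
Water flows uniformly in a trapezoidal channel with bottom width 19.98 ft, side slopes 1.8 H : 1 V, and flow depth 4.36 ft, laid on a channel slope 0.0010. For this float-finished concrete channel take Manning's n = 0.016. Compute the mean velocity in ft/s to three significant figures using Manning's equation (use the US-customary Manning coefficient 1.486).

A = (b + z·y)·y = (19.98 + 1.8×4.36)×4.36 = 121.3 ft²
P = b + 2y√(1+z²) = 19.98 + 2×4.36×√(1+1.8²) = 37.94 ft
R = A/P = 121.3/37.94 = 3.198 ft
Q = (1.486/n)·A·R^(2/3)·S^(1/2) = (1.486/0.016) × 121.3 × 3.198^(2/3) × 0.0010^(1/2) = 773.5 ft³/s
V = Q/A = 773.5/121.3 = 6.375 ft/s

6.38 ft/s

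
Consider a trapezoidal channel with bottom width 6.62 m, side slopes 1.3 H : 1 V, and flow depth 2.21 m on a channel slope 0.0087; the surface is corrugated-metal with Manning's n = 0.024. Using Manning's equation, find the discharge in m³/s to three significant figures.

A = (b + z·y)·y = (6.62 + 1.3×2.21)×2.21 = 20.98 m²
P = b + 2y√(1+z²) = 6.62 + 2×2.21×√(1+1.3²) = 13.87 m
R = A/P = 20.98/13.87 = 1.513 m
Q = (1/n)·A·R^(2/3)·S^(1/2) = (1/0.024) × 20.98 × 1.513^(2/3) × 0.0087^(1/2) = 107.4 m³/s

107 m³/s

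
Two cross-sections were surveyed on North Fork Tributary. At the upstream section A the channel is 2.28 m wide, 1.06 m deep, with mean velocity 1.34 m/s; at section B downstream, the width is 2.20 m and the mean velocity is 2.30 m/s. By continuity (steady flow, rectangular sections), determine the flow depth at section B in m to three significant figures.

0.640 m

Q = A₁V₁ = (2.28×1.06) × 1.34 = 3.239 m³/s
d₂ = Q/(b₂ V₂) = 3.239/(2.20×2.30) = 0.6400 m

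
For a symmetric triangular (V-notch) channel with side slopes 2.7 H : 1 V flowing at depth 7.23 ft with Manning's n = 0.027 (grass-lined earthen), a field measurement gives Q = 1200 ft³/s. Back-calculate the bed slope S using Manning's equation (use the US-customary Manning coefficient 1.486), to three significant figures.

0.00469

A = z·y² = 2.7×7.23² = 141.1 ft²
P = 2y√(1+z²) = 2×7.23×√(1+2.7²) = 41.63 ft
R = A/P = 141.1/41.63 = 3.390 ft
S = (Q·n / (1.486·A·R^(2/3)))² = (1200×0.027 / (1.486×141.1×2.257))² = 0.004686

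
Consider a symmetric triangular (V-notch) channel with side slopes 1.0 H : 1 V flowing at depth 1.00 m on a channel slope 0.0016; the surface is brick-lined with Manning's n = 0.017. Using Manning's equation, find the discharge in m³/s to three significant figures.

A = z·y² = 1.0×1.00² = 1.000 m²
P = 2y√(1+z²) = 2×1.00×√(1+1.0²) = 2.828 m
R = A/P = 1.000/2.828 = 0.3536 m
Q = (1/n)·A·R^(2/3)·S^(1/2) = (1/0.017) × 1.000 × 0.3536^(2/3) × 0.0016^(1/2) = 1.176 m³/s

1.18 m³/s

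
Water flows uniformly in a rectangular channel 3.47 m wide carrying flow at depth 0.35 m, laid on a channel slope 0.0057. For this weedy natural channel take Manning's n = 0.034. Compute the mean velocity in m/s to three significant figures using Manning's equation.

A = b·y = 3.47 × 0.35 = 1.215 m²
P = b + 2y = 3.47 + 2×0.35 = 4.170 m
R = A/P = 1.215/4.170 = 0.2912 m
Q = (1/n)·A·R^(2/3)·S^(1/2) = (1/0.034) × 1.215 × 0.2912^(2/3) × 0.0057^(1/2) = 1.185 m³/s
V = Q/A = 1.185/1.215 = 0.9757 m/s

0.976 m/s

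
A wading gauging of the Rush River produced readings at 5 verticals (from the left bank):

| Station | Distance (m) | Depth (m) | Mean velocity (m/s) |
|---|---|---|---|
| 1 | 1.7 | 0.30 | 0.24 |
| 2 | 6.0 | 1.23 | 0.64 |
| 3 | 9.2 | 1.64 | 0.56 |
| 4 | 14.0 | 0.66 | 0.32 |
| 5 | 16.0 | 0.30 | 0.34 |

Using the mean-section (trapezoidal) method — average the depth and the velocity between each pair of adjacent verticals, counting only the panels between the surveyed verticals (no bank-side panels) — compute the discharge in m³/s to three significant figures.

6.95 m³/s

Panel 1-2: Δb = 4.3 m, d̄ = (0.30+1.23)/2 = 0.765, v̄ = (0.24+0.64)/2 = 0.44 → q = 4.3×0.765×0.44 = 1.447 m³/s
Panel 2-3: Δb = 3.2 m, d̄ = (1.23+1.64)/2 = 1.435, v̄ = (0.64+0.56)/2 = 0.6 → q = 3.2×1.435×0.6 = 2.755 m³/s
Panel 3-4: Δb = 4.8 m, d̄ = (1.64+0.66)/2 = 1.15, v̄ = (0.56+0.32)/2 = 0.44 → q = 4.8×1.15×0.44 = 2.429 m³/s
Panel 4-5: Δb = 2 m, d̄ = (0.66+0.30)/2 = 0.48, v̄ = (0.32+0.34)/2 = 0.33 → q = 2×0.48×0.33 = 0.3168 m³/s
Q = Σ q = 6.948 m³/s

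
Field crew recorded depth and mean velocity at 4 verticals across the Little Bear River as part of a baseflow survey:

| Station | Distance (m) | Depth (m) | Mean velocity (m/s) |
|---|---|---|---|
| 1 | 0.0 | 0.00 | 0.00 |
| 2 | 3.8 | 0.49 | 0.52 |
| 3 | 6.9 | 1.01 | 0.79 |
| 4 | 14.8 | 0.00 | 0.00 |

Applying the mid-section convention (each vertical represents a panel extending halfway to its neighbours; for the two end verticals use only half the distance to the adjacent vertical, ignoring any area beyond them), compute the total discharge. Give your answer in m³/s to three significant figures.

w_2 = (6.9 − 0.0)/2 = 3.45 m; q_2 = 0.52 × 0.49 × 3.45 = 0.8791 m³/s
w_3 = (14.8 − 3.8)/2 = 5.5 m; q_3 = 0.79 × 1.01 × 5.5 = 4.388 m³/s
Stations 1, 4 contribute zero (depth or velocity is 0).
Q = Σ qᵢ = 5.268 m³/s

5.27 m³/s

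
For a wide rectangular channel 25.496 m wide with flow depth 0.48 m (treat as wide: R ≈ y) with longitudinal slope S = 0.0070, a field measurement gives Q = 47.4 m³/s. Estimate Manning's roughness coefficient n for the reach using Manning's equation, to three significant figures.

A = b·y = 25.496 × 0.48 = 12.24 m²
Wide channel: R ≈ y = 0.48 m
n = (1/Q)·A·R^(2/3)·S^(1/2) = (1/47.4) × 12.24 × 0.6130 × 0.08367 = 0.01324

0.0132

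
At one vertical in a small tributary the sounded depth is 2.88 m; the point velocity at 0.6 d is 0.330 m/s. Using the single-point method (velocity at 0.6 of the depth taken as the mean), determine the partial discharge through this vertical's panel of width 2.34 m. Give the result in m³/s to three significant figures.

2.22 m³/s

v̄ = v₀.₆ = 0.330 m/s
q = v̄ × d × w = 0.3300 × 2.88 × 2.34 = 2.224 m³/s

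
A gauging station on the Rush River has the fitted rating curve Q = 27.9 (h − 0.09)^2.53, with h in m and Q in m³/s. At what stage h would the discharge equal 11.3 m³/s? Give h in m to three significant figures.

h − h₀ = (Q/C)^(1/b) = (11.3/27.9)^(1/2.53) = 0.6996 m
h = 0.09 + 0.6996 = 0.7896 m

0.790 m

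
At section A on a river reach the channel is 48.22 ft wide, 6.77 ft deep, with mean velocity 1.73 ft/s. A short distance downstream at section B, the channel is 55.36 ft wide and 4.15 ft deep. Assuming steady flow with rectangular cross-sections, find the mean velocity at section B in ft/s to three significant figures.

2.46 ft/s

Q = A₁V₁ = (48.22×6.77) × 1.73 = 564.8 ft³/s
A₂ = 55.36 × 4.15 = 229.7 ft²
V₂ = Q/A₂ = 564.8/229.7 = 2.458 ft/s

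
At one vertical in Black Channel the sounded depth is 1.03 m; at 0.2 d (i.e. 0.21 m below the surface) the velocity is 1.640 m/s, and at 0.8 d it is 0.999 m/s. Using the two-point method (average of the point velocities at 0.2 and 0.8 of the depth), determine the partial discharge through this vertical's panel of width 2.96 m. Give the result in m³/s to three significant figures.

4.02 m³/s

v̄ = (1.640 + 0.999) / 2 = 1.320 m/s
q = v̄ × d × w = 1.320 × 1.03 × 2.96 = 4.023 m³/s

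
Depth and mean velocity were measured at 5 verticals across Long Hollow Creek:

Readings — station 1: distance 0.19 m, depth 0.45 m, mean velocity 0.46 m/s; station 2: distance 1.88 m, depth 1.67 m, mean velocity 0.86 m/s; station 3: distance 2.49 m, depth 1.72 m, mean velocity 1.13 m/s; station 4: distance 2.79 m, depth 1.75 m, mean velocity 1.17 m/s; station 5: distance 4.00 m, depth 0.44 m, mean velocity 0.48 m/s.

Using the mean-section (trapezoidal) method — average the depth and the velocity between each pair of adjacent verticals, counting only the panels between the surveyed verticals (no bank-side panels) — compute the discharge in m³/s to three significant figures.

Panel 1-2: Δb = 1.69 m, d̄ = (0.45+1.67)/2 = 1.06, v̄ = (0.46+0.86)/2 = 0.66 → q = 1.69×1.06×0.66 = 1.182 m³/s
Panel 2-3: Δb = 0.61 m, d̄ = (1.67+1.72)/2 = 1.695, v̄ = (0.86+1.13)/2 = 0.995 → q = 0.61×1.695×0.995 = 1.029 m³/s
Panel 3-4: Δb = 0.3 m, d̄ = (1.72+1.75)/2 = 1.735, v̄ = (1.13+1.17)/2 = 1.15 → q = 0.3×1.735×1.15 = 0.5986 m³/s
Panel 4-5: Δb = 1.21 m, d̄ = (1.75+0.44)/2 = 1.095, v̄ = (1.17+0.48)/2 = 0.825 → q = 1.21×1.095×0.825 = 1.093 m³/s
Q = Σ q = 3.903 m³/s

3.90 m³/s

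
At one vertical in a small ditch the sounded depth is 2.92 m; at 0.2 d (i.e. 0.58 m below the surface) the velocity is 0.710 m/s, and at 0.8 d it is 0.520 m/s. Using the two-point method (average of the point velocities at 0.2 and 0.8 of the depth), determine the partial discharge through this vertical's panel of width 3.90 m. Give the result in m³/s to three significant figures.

v̄ = (0.710 + 0.520) / 2 = 0.6150 m/s
q = v̄ × d × w = 0.6150 × 2.92 × 3.90 = 7.004 m³/s

7.00 m³/s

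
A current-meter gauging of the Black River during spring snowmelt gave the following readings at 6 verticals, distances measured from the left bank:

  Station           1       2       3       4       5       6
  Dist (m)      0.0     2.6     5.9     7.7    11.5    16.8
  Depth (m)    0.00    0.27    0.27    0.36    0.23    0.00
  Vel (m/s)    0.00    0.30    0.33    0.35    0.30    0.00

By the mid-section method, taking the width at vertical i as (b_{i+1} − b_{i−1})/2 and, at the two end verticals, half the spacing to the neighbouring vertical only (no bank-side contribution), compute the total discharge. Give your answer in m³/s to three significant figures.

w_2 = (5.9 − 0.0)/2 = 2.95 m; q_2 = 0.30 × 0.27 × 2.95 = 0.2390 m³/s
w_3 = (7.7 − 2.6)/2 = 2.55 m; q_3 = 0.33 × 0.27 × 2.55 = 0.2272 m³/s
w_4 = (11.5 − 5.9)/2 = 2.8 m; q_4 = 0.35 × 0.36 × 2.8 = 0.3528 m³/s
w_5 = (16.8 − 7.7)/2 = 4.55 m; q_5 = 0.30 × 0.23 × 4.55 = 0.3140 m³/s
Stations 1, 6 contribute zero (depth or velocity is 0).
Q = Σ qᵢ = 1.133 m³/s

1.13 m³/s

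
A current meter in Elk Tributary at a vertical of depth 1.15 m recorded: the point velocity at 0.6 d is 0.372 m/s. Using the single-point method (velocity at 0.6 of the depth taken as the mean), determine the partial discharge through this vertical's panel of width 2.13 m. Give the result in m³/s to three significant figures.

0.911 m³/s

v̄ = v₀.₆ = 0.372 m/s
q = v̄ × d × w = 0.3720 × 1.15 × 2.13 = 0.9112 m³/s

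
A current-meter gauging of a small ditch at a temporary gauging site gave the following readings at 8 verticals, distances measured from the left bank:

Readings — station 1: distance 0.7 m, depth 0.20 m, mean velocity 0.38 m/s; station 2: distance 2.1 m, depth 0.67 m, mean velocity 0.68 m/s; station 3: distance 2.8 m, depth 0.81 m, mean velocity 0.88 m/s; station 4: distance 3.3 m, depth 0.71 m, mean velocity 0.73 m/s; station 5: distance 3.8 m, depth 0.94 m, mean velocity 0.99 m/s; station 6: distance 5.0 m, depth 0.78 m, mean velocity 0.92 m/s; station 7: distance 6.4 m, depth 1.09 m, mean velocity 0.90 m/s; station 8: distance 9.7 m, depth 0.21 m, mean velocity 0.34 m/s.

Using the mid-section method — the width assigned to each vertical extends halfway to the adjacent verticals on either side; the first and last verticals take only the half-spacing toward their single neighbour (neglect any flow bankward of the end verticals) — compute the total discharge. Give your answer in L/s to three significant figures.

5370 L/s

w_1 = (2.1 − 0.7)/2 = 0.7 m; q_1 = 0.38 × 0.20 × 0.7 = 0.05320 m³/s
w_2 = (2.8 − 0.7)/2 = 1.05 m; q_2 = 0.68 × 0.67 × 1.05 = 0.4784 m³/s
w_3 = (3.3 − 2.1)/2 = 0.6 m; q_3 = 0.88 × 0.81 × 0.6 = 0.4277 m³/s
w_4 = (3.8 − 2.8)/2 = 0.5 m; q_4 = 0.73 × 0.71 × 0.5 = 0.2592 m³/s
w_5 = (5.0 − 3.3)/2 = 0.85 m; q_5 = 0.99 × 0.94 × 0.85 = 0.7910 m³/s
w_6 = (6.4 − 3.8)/2 = 1.3 m; q_6 = 0.92 × 0.78 × 1.3 = 0.9329 m³/s
w_7 = (9.7 − 5.0)/2 = 2.35 m; q_7 = 0.90 × 1.09 × 2.35 = 2.305 m³/s
w_8 = (9.7 − 6.4)/2 = 1.65 m; q_8 = 0.34 × 0.21 × 1.65 = 0.1178 m³/s
Q = Σ qᵢ = 5.365 m³/s
= 5.365 × 1000 = 5365 L/s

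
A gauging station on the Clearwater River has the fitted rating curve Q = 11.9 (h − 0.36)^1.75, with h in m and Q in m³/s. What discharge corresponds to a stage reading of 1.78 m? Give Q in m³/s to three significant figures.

Q = 11.9 × (1.78 − 0.36)^1.75 = 11.9 × 1.42^1.75 = 21.98 m³/s

22.0 m³/s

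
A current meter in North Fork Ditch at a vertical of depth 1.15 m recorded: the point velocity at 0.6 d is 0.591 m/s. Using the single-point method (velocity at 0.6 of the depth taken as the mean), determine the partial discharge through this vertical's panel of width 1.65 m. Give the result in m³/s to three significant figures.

1.12 m³/s

v̄ = v₀.₆ = 0.591 m/s
q = v̄ × d × w = 0.5910 × 1.15 × 1.65 = 1.121 m³/s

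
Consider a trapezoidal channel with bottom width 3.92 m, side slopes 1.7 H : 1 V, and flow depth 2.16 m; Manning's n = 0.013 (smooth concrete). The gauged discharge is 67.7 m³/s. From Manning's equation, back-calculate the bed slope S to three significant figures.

A = (b + z·y)·y = (3.92 + 1.7×2.16)×2.16 = 16.40 m²
P = b + 2y√(1+z²) = 3.92 + 2×2.16×√(1+1.7²) = 12.44 m
R = A/P = 16.40/12.44 = 1.318 m
S = (Q·n / (1·A·R^(2/3)))² = (67.7×0.013 / (1×16.40×1.202))² = 0.001993

0.00199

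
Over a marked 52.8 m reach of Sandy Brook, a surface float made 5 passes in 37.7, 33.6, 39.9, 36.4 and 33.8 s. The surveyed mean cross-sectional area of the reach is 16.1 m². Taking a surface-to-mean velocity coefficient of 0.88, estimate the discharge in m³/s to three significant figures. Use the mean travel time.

20.6 m³/s

t̄ = (37.7 + 33.6 + 39.9 + 36.4 + 33.8) / 5 = 36.28 s
v_surface = L / t̄ = 52.8 / 36.28 = 1.455 m/s
v_mean = 0.88 × 1.455 = 1.281 m/s
Q = A × v_mean = 16.1 × 1.281 = 20.62 m³/s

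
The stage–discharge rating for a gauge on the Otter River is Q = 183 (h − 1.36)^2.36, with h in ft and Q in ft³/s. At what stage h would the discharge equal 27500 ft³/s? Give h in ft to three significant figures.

9.72 ft

h − h₀ = (Q/C)^(1/b) = (27500/183)^(1/2.36) = 8.364 ft
h = 1.36 + 8.364 = 9.724 ft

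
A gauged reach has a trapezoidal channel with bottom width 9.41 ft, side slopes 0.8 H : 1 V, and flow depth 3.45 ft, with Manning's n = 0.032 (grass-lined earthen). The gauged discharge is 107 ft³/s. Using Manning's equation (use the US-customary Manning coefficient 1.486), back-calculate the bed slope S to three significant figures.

0.000991

A = (b + z·y)·y = (9.41 + 0.8×3.45)×3.45 = 41.99 ft²
P = b + 2y√(1+z²) = 9.41 + 2×3.45×√(1+0.8²) = 18.25 ft
R = A/P = 41.99/18.25 = 2.301 ft
S = (Q·n / (1.486·A·R^(2/3)))² = (107×0.032 / (1.486×41.99×1.743))² = 0.0009914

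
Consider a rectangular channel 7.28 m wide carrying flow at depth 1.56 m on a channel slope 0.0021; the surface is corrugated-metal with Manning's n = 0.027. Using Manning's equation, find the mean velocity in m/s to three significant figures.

A = b·y = 7.28 × 1.56 = 11.36 m²
P = b + 2y = 7.28 + 2×1.56 = 10.40 m
R = A/P = 11.36/10.40 = 1.092 m
Q = (1/n)·A·R^(2/3)·S^(1/2) = (1/0.027) × 11.36 × 1.092^(2/3) × 0.0021^(1/2) = 20.44 m³/s
V = Q/A = 20.44/11.36 = 1.800 m/s

1.80 m/s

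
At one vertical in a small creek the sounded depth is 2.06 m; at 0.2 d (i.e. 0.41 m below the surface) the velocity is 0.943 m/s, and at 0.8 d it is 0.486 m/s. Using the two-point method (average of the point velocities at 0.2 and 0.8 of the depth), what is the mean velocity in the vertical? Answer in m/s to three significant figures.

0.715 m/s

v̄ = (0.943 + 0.486) / 2 = 0.7145 m/s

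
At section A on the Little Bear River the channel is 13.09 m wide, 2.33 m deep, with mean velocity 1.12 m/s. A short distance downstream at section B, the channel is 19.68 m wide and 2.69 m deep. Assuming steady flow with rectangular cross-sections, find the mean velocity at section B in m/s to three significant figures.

Q = A₁V₁ = (13.09×2.33) × 1.12 = 34.16 m³/s
A₂ = 19.68 × 2.69 = 52.94 m²
V₂ = Q/A₂ = 34.16/52.94 = 0.6453 m/s

0.645 m/s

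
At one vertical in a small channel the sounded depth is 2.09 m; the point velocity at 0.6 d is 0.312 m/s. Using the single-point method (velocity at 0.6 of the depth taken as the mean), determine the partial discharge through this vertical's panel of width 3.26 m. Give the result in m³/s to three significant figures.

2.13 m³/s

v̄ = v₀.₆ = 0.312 m/s
q = v̄ × d × w = 0.3120 × 2.09 × 3.26 = 2.126 m³/s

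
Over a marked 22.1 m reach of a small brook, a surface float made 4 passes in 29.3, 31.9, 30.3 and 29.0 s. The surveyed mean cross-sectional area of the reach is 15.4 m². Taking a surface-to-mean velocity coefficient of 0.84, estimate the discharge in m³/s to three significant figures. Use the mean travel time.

9.49 m³/s

t̄ = (29.3 + 31.9 + 30.3 + 29.0) / 4 = 30.125 s
v_surface = L / t̄ = 22.1 / 30.125 = 0.7336 m/s
v_mean = 0.84 × 0.7336 = 0.6162 m/s
Q = A × v_mean = 15.4 × 0.6162 = 9.490 m³/s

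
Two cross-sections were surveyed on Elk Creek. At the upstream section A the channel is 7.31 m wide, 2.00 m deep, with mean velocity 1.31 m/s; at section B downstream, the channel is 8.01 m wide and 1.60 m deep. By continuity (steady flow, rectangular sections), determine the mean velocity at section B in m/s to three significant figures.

Q = A₁V₁ = (7.31×2.00) × 1.31 = 19.15 m³/s
A₂ = 8.01 × 1.60 = 12.82 m²
V₂ = Q/A₂ = 19.15/12.82 = 1.494 m/s

1.49 m/s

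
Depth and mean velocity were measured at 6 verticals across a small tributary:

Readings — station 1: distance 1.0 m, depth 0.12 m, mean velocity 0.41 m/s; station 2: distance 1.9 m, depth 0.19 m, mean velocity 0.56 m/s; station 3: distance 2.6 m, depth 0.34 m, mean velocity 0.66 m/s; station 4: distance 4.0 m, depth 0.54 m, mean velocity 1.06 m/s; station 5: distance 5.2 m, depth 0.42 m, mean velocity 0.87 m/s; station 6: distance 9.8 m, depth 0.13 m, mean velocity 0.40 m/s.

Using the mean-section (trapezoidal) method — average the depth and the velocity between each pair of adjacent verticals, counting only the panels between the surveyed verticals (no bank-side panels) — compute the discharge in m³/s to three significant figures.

2.07 m³/s

Panel 1-2: Δb = 0.9 m, d̄ = (0.12+0.19)/2 = 0.155, v̄ = (0.41+0.56)/2 = 0.485 → q = 0.9×0.155×0.485 = 0.06766 m³/s
Panel 2-3: Δb = 0.7 m, d̄ = (0.19+0.34)/2 = 0.265, v̄ = (0.56+0.66)/2 = 0.61 → q = 0.7×0.265×0.61 = 0.1132 m³/s
Panel 3-4: Δb = 1.4 m, d̄ = (0.34+0.54)/2 = 0.44, v̄ = (0.66+1.06)/2 = 0.86 → q = 1.4×0.44×0.86 = 0.5298 m³/s
Panel 4-5: Δb = 1.2 m, d̄ = (0.54+0.42)/2 = 0.48, v̄ = (1.06+0.87)/2 = 0.965 → q = 1.2×0.48×0.965 = 0.5558 m³/s
Panel 5-6: Δb = 4.6 m, d̄ = (0.42+0.13)/2 = 0.275, v̄ = (0.87+0.40)/2 = 0.635 → q = 4.6×0.275×0.635 = 0.8033 m³/s
Q = Σ q = 2.070 m³/s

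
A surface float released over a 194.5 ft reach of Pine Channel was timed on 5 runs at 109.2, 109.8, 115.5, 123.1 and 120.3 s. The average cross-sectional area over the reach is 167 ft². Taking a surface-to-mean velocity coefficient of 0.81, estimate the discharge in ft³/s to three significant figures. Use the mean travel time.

t̄ = (109.2 + 109.8 + 115.5 + 123.1 + 120.3) / 5 = 115.58 s
v_surface = L / t̄ = 194.5 / 115.58 = 1.683 ft/s
v_mean = 0.81 × 1.683 = 1.363 ft/s
Q = A × v_mean = 167 × 1.363 = 227.6 ft³/s

228 ft³/s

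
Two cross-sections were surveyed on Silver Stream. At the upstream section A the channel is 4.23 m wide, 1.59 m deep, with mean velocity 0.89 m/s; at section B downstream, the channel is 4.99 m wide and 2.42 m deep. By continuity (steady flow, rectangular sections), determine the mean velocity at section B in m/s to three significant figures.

Q = A₁V₁ = (4.23×1.59) × 0.89 = 5.986 m³/s
A₂ = 4.99 × 2.42 = 12.08 m²
V₂ = Q/A₂ = 5.986/12.08 = 0.4957 m/s

0.496 m/s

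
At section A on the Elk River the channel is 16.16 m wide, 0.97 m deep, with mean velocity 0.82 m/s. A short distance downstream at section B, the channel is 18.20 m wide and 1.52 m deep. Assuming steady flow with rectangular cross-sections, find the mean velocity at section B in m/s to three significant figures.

0.465 m/s

Q = A₁V₁ = (16.16×0.97) × 0.82 = 12.85 m³/s
A₂ = 18.20 × 1.52 = 27.66 m²
V₂ = Q/A₂ = 12.85/27.66 = 0.4646 m/s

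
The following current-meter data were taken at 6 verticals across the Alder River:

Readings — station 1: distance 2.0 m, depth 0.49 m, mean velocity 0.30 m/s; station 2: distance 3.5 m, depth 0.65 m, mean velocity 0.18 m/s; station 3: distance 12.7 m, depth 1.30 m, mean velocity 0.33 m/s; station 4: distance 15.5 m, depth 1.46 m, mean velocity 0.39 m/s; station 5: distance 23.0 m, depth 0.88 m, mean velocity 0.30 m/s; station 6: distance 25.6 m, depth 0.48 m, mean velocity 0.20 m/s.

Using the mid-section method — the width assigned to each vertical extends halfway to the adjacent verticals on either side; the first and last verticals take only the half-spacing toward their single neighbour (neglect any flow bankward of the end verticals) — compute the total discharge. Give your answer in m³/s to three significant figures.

w_1 = (3.5 − 2.0)/2 = 0.75 m; q_1 = 0.30 × 0.49 × 0.75 = 0.1103 m³/s
w_2 = (12.7 − 2.0)/2 = 5.35 m; q_2 = 0.18 × 0.65 × 5.35 = 0.6260 m³/s
w_3 = (15.5 − 3.5)/2 = 6 m; q_3 = 0.33 × 1.30 × 6 = 2.574 m³/s
w_4 = (23.0 − 12.7)/2 = 5.15 m; q_4 = 0.39 × 1.46 × 5.15 = 2.932 m³/s
w_5 = (25.6 − 15.5)/2 = 5.05 m; q_5 = 0.30 × 0.88 × 5.05 = 1.333 m³/s
w_6 = (25.6 − 23.0)/2 = 1.3 m; q_6 = 0.20 × 0.48 × 1.3 = 0.1248 m³/s
Q = Σ qᵢ = 7.701 m³/s

7.70 m³/s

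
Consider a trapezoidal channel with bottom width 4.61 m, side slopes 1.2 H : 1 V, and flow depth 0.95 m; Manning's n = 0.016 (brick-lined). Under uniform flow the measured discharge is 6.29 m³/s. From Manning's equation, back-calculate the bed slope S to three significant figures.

A = (b + z·y)·y = (4.61 + 1.2×0.95)×0.95 = 5.463 m²
P = b + 2y√(1+z²) = 4.61 + 2×0.95×√(1+1.2²) = 7.578 m
R = A/P = 5.463/7.578 = 0.7208 m
S = (Q·n / (1·A·R^(2/3)))² = (6.29×0.016 / (1×5.463×0.8039))² = 0.0005252

0.000525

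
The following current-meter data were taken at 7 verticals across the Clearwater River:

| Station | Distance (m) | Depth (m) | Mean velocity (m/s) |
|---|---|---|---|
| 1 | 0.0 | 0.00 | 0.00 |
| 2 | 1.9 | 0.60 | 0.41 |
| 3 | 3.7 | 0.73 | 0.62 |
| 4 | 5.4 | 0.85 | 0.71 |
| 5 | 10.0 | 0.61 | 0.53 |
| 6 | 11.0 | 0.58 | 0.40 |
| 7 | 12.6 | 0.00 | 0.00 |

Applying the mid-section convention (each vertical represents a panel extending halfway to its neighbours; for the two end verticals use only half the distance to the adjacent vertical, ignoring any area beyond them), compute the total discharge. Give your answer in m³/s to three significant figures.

w_2 = (3.7 − 0.0)/2 = 1.85 m; q_2 = 0.41 × 0.60 × 1.85 = 0.4551 m³/s
w_3 = (5.4 − 1.9)/2 = 1.75 m; q_3 = 0.62 × 0.73 × 1.75 = 0.7921 m³/s
w_4 = (10.0 − 3.7)/2 = 3.15 m; q_4 = 0.71 × 0.85 × 3.15 = 1.901 m³/s
w_5 = (11.0 − 5.4)/2 = 2.8 m; q_5 = 0.53 × 0.61 × 2.8 = 0.9052 m³/s
w_6 = (12.6 − 10.0)/2 = 1.3 m; q_6 = 0.40 × 0.58 × 1.3 = 0.3016 m³/s
Stations 1, 7 contribute zero (depth or velocity is 0).
Q = Σ qᵢ = 4.355 m³/s

4.36 m³/s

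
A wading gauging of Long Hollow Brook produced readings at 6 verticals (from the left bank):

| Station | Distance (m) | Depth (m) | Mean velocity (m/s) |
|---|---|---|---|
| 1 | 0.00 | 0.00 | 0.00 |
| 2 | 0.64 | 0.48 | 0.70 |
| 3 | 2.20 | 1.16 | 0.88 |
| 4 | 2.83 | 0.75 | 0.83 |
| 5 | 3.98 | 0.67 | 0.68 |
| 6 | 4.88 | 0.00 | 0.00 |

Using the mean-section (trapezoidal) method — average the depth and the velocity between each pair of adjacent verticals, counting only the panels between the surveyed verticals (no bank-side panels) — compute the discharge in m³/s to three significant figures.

2.30 m³/s

Panel 1-2: Δb = 0.64 m, d̄ = (0.00+0.48)/2 = 0.24, v̄ = (0.00+0.70)/2 = 0.35 → q = 0.64×0.24×0.35 = 0.05376 m³/s
Panel 2-3: Δb = 1.56 m, d̄ = (0.48+1.16)/2 = 0.82, v̄ = (0.70+0.88)/2 = 0.79 → q = 1.56×0.82×0.79 = 1.011 m³/s
Panel 3-4: Δb = 0.63 m, d̄ = (1.16+0.75)/2 = 0.955, v̄ = (0.88+0.83)/2 = 0.855 → q = 0.63×0.955×0.855 = 0.5144 m³/s
Panel 4-5: Δb = 1.15 m, d̄ = (0.75+0.67)/2 = 0.71, v̄ = (0.83+0.68)/2 = 0.755 → q = 1.15×0.71×0.755 = 0.6165 m³/s
Panel 5-6: Δb = 0.9 m, d̄ = (0.67+0.00)/2 = 0.335, v̄ = (0.68+0.00)/2 = 0.34 → q = 0.9×0.335×0.34 = 0.1025 m³/s
Q = Σ q = 2.298 m³/s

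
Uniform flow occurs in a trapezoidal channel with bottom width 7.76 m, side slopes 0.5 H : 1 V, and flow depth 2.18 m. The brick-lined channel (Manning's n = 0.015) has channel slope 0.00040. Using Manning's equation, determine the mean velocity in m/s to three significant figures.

1.77 m/s

A = (b + z·y)·y = (7.76 + 0.5×2.18)×2.18 = 19.29 m²
P = b + 2y√(1+z²) = 7.76 + 2×2.18×√(1+0.5²) = 12.63 m
R = A/P = 19.29/12.63 = 1.527 m
Q = (1/n)·A·R^(2/3)·S^(1/2) = (1/0.015) × 19.29 × 1.527^(2/3) × 0.00040^(1/2) = 34.11 m³/s
V = Q/A = 34.11/19.29 = 1.768 m/s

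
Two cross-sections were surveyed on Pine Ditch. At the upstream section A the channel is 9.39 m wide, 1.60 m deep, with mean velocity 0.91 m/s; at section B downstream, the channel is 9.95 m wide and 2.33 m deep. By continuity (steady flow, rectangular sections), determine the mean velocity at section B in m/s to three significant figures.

0.590 m/s

Q = A₁V₁ = (9.39×1.60) × 0.91 = 13.67 m³/s
A₂ = 9.95 × 2.33 = 23.18 m²
V₂ = Q/A₂ = 13.67/23.18 = 0.5897 m/s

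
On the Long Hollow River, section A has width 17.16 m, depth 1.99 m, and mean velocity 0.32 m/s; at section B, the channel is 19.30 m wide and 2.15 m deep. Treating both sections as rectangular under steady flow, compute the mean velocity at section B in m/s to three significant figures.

Q = A₁V₁ = (17.16×1.99) × 0.32 = 10.93 m³/s
A₂ = 19.30 × 2.15 = 41.50 m²
V₂ = Q/A₂ = 10.93/41.50 = 0.2633 m/s

0.263 m/s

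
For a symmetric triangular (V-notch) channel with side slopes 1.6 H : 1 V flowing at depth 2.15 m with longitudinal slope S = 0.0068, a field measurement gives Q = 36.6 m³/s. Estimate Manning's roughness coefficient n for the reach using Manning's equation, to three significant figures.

A = z·y² = 1.6×2.15² = 7.396 m²
P = 2y√(1+z²) = 2×2.15×√(1+1.6²) = 8.113 m
R = A/P = 7.396/8.113 = 0.9116 m
n = (1/Q)·A·R^(2/3)·S^(1/2) = (1/36.6) × 7.396 × 0.9402 × 0.08246 = 0.01567

0.0157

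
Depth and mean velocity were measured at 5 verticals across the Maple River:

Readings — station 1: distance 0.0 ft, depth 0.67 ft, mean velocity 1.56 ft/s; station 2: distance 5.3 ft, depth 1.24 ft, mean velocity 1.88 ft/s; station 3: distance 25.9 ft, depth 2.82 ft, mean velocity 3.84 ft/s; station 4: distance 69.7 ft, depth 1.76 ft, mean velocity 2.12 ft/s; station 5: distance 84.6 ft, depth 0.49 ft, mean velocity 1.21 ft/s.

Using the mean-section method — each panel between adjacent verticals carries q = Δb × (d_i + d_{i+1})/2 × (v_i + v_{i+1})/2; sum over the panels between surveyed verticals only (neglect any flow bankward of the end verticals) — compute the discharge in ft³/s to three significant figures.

Panel 1-2: Δb = 5.3 ft, d̄ = (0.67+1.24)/2 = 0.955, v̄ = (1.56+1.88)/2 = 1.72 → q = 5.3×0.955×1.72 = 8.706 ft³/s
Panel 2-3: Δb = 20.6 ft, d̄ = (1.24+2.82)/2 = 2.03, v̄ = (1.88+3.84)/2 = 2.86 → q = 20.6×2.03×2.86 = 119.6 ft³/s
Panel 3-4: Δb = 43.8 ft, d̄ = (2.82+1.76)/2 = 2.29, v̄ = (3.84+2.12)/2 = 2.98 → q = 43.8×2.29×2.98 = 298.9 ft³/s
Panel 4-5: Δb = 14.9 ft, d̄ = (1.76+0.49)/2 = 1.125, v̄ = (2.12+1.21)/2 = 1.665 → q = 14.9×1.125×1.665 = 27.91 ft³/s
Q = Σ q = 455.1 ft³/s

455 ft³/s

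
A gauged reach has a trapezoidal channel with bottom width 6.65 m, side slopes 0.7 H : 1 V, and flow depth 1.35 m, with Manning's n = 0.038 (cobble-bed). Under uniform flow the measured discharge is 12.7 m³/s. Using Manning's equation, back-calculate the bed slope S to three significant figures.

0.00213

A = (b + z·y)·y = (6.65 + 0.7×1.35)×1.35 = 10.25 m²
P = b + 2y√(1+z²) = 6.65 + 2×1.35×√(1+0.7²) = 9.946 m
R = A/P = 10.25/9.946 = 1.031 m
S = (Q·n / (1·A·R^(2/3)))² = (12.7×0.038 / (1×10.25×1.021))² = 0.002127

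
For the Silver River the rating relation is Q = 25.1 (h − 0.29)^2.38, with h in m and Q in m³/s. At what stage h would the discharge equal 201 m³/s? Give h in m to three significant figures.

2.69 m

h − h₀ = (Q/C)^(1/b) = (201/25.1)^(1/2.38) = 2.397 m
h = 0.29 + 2.397 = 2.687 m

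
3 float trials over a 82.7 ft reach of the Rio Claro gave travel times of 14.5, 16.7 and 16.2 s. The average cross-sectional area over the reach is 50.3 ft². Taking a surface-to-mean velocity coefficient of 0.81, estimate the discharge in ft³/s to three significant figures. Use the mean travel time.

213 ft³/s

t̄ = (14.5 + 16.7 + 16.2) / 3 = 15.8 s
v_surface = L / t̄ = 82.7 / 15.8 = 5.234 ft/s
v_mean = 0.81 × 5.234 = 4.240 ft/s
Q = A × v_mean = 50.3 × 4.240 = 213.3 ft³/s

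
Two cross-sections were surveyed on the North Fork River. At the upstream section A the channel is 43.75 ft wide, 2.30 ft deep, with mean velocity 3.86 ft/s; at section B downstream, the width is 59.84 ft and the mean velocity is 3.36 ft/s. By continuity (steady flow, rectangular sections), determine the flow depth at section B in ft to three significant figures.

Q = A₁V₁ = (43.75×2.30) × 3.86 = 388.4 ft³/s
d₂ = Q/(b₂ V₂) = 388.4/(59.84×3.36) = 1.932 ft

1.93 ft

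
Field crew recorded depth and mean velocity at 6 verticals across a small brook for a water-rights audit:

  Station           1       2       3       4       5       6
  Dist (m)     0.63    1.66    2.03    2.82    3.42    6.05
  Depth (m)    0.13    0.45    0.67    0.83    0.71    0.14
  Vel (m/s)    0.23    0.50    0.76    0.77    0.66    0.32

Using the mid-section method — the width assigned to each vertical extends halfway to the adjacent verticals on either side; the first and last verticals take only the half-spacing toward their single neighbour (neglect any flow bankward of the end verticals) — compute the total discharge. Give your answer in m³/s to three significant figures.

1.73 m³/s

w_1 = (1.66 − 0.63)/2 = 0.515 m; q_1 = 0.23 × 0.13 × 0.515 = 0.01540 m³/s
w_2 = (2.03 − 0.63)/2 = 0.7 m; q_2 = 0.50 × 0.45 × 0.7 = 0.1575 m³/s
w_3 = (2.82 − 1.66)/2 = 0.58 m; q_3 = 0.76 × 0.67 × 0.58 = 0.2953 m³/s
w_4 = (3.42 − 2.03)/2 = 0.695 m; q_4 = 0.77 × 0.83 × 0.695 = 0.4442 m³/s
w_5 = (6.05 − 2.82)/2 = 1.615 m; q_5 = 0.66 × 0.71 × 1.615 = 0.7568 m³/s
w_6 = (6.05 − 3.42)/2 = 1.315 m; q_6 = 0.32 × 0.14 × 1.315 = 0.05891 m³/s
Q = Σ qᵢ = 1.728 m³/s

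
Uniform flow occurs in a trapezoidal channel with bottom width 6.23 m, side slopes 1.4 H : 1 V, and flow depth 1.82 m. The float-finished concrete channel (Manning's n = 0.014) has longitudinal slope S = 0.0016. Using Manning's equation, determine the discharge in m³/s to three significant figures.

A = (b + z·y)·y = (6.23 + 1.4×1.82)×1.82 = 15.98 m²
P = b + 2y√(1+z²) = 6.23 + 2×1.82×√(1+1.4²) = 12.49 m
R = A/P = 15.98/12.49 = 1.279 m
Q = (1/n)·A·R^(2/3)·S^(1/2) = (1/0.014) × 15.98 × 1.279^(2/3) × 0.0016^(1/2) = 53.78 m³/s

53.8 m³/s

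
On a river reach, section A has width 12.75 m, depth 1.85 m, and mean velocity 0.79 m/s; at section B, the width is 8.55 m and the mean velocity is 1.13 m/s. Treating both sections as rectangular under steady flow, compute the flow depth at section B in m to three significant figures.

Q = A₁V₁ = (12.75×1.85) × 0.79 = 18.63 m³/s
d₂ = Q/(b₂ V₂) = 18.63/(8.55×1.13) = 1.929 m

1.93 m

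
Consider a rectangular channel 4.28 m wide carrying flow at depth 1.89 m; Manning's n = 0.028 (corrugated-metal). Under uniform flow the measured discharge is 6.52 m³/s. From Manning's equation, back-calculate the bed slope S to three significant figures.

A = b·y = 4.28 × 1.89 = 8.089 m²
P = b + 2y = 4.28 + 2×1.89 = 8.060 m
R = A/P = 8.089/8.060 = 1.004 m
S = (Q·n / (1·A·R^(2/3)))² = (6.52×0.028 / (1×8.089×1.002))² = 0.0005069

0.000507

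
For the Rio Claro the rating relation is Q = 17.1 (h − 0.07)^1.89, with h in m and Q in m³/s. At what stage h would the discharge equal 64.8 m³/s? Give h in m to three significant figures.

2.09 m

h − h₀ = (Q/C)^(1/b) = (64.8/17.1)^(1/1.89) = 2.024 m
h = 0.07 + 2.024 = 2.094 m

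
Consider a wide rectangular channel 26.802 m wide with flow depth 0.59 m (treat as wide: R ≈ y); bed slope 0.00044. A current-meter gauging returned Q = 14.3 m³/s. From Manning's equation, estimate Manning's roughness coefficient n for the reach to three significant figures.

A = b·y = 26.802 × 0.59 = 15.81 m²
Wide channel: R ≈ y = 0.59 m
n = (1/Q)·A·R^(2/3)·S^(1/2) = (1/14.3) × 15.81 × 0.7035 × 0.02098 = 0.01632

0.0163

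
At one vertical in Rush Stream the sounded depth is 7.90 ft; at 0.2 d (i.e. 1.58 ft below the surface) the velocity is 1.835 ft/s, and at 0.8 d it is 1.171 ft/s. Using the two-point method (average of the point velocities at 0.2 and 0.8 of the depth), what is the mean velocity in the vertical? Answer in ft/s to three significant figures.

1.50 ft/s

v̄ = (1.835 + 1.171) / 2 = 1.503 ft/s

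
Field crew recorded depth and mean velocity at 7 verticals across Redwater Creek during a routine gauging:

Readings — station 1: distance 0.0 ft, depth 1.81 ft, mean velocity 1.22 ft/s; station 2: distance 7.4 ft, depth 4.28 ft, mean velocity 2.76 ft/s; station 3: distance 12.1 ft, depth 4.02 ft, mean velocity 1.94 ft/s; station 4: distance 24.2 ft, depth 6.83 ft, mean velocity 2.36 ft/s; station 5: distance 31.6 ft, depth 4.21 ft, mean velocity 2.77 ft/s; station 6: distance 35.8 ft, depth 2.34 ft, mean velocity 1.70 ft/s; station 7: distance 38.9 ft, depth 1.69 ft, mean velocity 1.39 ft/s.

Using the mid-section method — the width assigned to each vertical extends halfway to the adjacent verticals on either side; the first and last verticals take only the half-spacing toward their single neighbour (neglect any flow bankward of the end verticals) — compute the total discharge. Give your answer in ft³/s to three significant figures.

w_1 = (7.4 − 0.0)/2 = 3.7 ft; q_1 = 1.22 × 1.81 × 3.7 = 8.170 ft³/s
w_2 = (12.1 − 0.0)/2 = 6.05 ft; q_2 = 2.76 × 4.28 × 6.05 = 71.47 ft³/s
w_3 = (24.2 − 7.4)/2 = 8.4 ft; q_3 = 1.94 × 4.02 × 8.4 = 65.51 ft³/s
w_4 = (31.6 − 12.1)/2 = 9.75 ft; q_4 = 2.36 × 6.83 × 9.75 = 157.2 ft³/s
w_5 = (35.8 − 24.2)/2 = 5.8 ft; q_5 = 2.77 × 4.21 × 5.8 = 67.64 ft³/s
w_6 = (38.9 − 31.6)/2 = 3.65 ft; q_6 = 1.70 × 2.34 × 3.65 = 14.52 ft³/s
w_7 = (38.9 − 35.8)/2 = 1.55 ft; q_7 = 1.39 × 1.69 × 1.55 = 3.641 ft³/s
Q = Σ qᵢ = 388.1 ft³/s

388 ft³/s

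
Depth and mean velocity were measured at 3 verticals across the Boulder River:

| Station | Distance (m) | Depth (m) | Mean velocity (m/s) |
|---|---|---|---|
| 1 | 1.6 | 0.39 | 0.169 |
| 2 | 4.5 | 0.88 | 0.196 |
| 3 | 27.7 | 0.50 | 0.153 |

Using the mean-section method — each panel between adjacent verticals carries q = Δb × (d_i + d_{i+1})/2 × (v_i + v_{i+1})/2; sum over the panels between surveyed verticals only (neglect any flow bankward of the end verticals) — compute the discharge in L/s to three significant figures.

3130 L/s

Panel 1-2: Δb = 2.9 m, d̄ = (0.39+0.88)/2 = 0.635, v̄ = (0.169+0.196)/2 = 0.1825 → q = 2.9×0.635×0.1825 = 0.3361 m³/s
Panel 2-3: Δb = 23.2 m, d̄ = (0.88+0.50)/2 = 0.69, v̄ = (0.196+0.153)/2 = 0.1745 → q = 23.2×0.69×0.1745 = 2.793 m³/s
Q = Σ q = 3.129 m³/s
= 3.129 × 1000 = 3129 L/s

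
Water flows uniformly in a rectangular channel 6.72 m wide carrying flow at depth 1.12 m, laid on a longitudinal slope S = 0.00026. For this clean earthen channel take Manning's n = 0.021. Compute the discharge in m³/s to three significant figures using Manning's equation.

5.14 m³/s

A = b·y = 6.72 × 1.12 = 7.526 m²
P = b + 2y = 6.72 + 2×1.12 = 8.960 m
R = A/P = 7.526/8.960 = 0.8400 m
Q = (1/n)·A·R^(2/3)·S^(1/2) = (1/0.021) × 7.526 × 0.8400^(2/3) × 0.00026^(1/2) = 5.145 m³/s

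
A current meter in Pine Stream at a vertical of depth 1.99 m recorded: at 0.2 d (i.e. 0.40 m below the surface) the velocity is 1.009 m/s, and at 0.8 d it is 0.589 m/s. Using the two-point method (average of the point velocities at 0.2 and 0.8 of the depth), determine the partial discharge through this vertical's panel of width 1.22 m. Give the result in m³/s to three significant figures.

v̄ = (1.009 + 0.589) / 2 = 0.7990 m/s
q = v̄ × d × w = 0.7990 × 1.99 × 1.22 = 1.940 m³/s

1.94 m³/s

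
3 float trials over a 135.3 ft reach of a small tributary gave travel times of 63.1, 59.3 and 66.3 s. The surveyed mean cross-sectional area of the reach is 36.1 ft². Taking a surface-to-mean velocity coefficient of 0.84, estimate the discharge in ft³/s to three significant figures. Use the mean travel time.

t̄ = (63.1 + 59.3 + 66.3) / 3 = 62.9 s
v_surface = L / t̄ = 135.3 / 62.9 = 2.151 ft/s
v_mean = 0.84 × 2.151 = 1.807 ft/s
Q = A × v_mean = 36.1 × 1.807 = 65.23 ft³/s

65.2 ft³/s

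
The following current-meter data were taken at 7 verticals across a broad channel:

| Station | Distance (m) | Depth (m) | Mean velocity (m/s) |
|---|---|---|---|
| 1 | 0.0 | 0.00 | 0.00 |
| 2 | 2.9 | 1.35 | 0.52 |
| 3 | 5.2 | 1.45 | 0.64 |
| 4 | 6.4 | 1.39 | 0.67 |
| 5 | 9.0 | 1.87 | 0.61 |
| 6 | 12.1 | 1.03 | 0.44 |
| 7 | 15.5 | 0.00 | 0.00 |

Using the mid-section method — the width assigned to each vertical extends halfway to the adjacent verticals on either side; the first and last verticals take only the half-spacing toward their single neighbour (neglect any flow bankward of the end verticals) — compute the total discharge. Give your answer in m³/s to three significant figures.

9.94 m³/s

w_2 = (5.2 − 0.0)/2 = 2.6 m; q_2 = 0.52 × 1.35 × 2.6 = 1.825 m³/s
w_3 = (6.4 − 2.9)/2 = 1.75 m; q_3 = 0.64 × 1.45 × 1.75 = 1.624 m³/s
w_4 = (9.0 − 5.2)/2 = 1.9 m; q_4 = 0.67 × 1.39 × 1.9 = 1.769 m³/s
w_5 = (12.1 − 6.4)/2 = 2.85 m; q_5 = 0.61 × 1.87 × 2.85 = 3.251 m³/s
w_6 = (15.5 − 9.0)/2 = 3.25 m; q_6 = 0.44 × 1.03 × 3.25 = 1.473 m³/s
Stations 1, 7 contribute zero (depth or velocity is 0).
Q = Σ qᵢ = 9.943 m³/s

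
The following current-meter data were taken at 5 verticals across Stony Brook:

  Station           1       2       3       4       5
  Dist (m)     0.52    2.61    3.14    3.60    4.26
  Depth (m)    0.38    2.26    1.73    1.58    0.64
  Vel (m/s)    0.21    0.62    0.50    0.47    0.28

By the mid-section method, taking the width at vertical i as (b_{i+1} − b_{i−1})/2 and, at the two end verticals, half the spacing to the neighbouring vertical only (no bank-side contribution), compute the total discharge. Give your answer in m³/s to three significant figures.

2.82 m³/s

w_1 = (2.61 − 0.52)/2 = 1.045 m; q_1 = 0.21 × 0.38 × 1.045 = 0.08339 m³/s
w_2 = (3.14 − 0.52)/2 = 1.31 m; q_2 = 0.62 × 2.26 × 1.31 = 1.836 m³/s
w_3 = (3.60 − 2.61)/2 = 0.495 m; q_3 = 0.50 × 1.73 × 0.495 = 0.4282 m³/s
w_4 = (4.26 − 3.14)/2 = 0.56 m; q_4 = 0.47 × 1.58 × 0.56 = 0.4159 m³/s
w_5 = (4.26 − 3.60)/2 = 0.33 m; q_5 = 0.28 × 0.64 × 0.33 = 0.05914 m³/s
Q = Σ qᵢ = 2.822 m³/s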